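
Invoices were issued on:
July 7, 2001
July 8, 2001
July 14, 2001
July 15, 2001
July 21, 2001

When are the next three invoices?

July 22, 2001; July 28, 2001; July 29, 2001

Every event lands on a Saturday or Sunday (gaps cycle 1, 6, 1, 6).
So the schedule is: every Saturday and Sunday.
The following Sunday is July 22, 2001.
The following Saturday is July 28, 2001.
The following Sunday is July 29, 2001.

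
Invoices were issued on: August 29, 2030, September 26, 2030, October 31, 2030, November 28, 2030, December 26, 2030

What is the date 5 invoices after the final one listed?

May 29, 2031

All Thursdays; the gaps (28, 35, 28, 28) vary with month length.
This is the last Thursday of each month.
January 2031 ends with Thursday January 30, 2031.
Last Thursday of February 2031: February 27, 2031.
Last Thursday of March 2031: March 27, 2031.
April 2031 ends with Thursday April 24, 2031.
Last Thursday of May 2031: May 29, 2031.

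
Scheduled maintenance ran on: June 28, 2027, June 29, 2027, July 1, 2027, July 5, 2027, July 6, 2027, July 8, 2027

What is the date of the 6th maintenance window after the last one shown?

Gaps: 1, 2, 4, 1, 2 days — not constant, but cyclic with period 3.
The events fall on every Monday, Tuesday and Thursday.
The following Monday is July 12, 2027.
The following Tuesday is July 13, 2027.
The following Thursday is July 15, 2027.
The following Monday is July 19, 2027.
The following Tuesday is July 20, 2027.
The following Thursday is July 22, 2027.

July 22, 2027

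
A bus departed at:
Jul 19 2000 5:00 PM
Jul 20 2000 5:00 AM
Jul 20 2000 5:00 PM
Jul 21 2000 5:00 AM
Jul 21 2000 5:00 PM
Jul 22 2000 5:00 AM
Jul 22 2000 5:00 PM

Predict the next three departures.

Gaps: 12, 12, 12, 12, 12, 12 hours — each event is 12 hours after the previous one.
Jul 22 2000 5:00 PM + 12 h = Jul 23 2000 5:00 AM.
Jul 23 2000 5:00 AM + 12 h = Jul 23 2000 5:00 PM.
Jul 23 2000 5:00 PM + 12 h = Jul 24 2000 5:00 AM.

Jul 23 2000 5:00 AM, Jul 23 2000 5:00 PM, Jul 24 2000 5:00 AM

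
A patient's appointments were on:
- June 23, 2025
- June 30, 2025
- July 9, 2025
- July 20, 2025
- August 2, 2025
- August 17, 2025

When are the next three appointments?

Gaps: 7, 9, 11, 13, 15 days — each gap is 2 larger than the previous one.
Next gap: 17 days. August 17, 2025 + 17 days = September 3, 2025.
Next gap: 19 days. September 3, 2025 + 19 days = September 22, 2025.
Next gap: 21 days. September 22, 2025 + 21 days = October 13, 2025.

September 3, 2025; September 22, 2025; October 13, 2025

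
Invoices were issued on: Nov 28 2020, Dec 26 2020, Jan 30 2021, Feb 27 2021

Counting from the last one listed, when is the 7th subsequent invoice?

Sep 25 2021

These are Saturdays with 28, 35, 28-day gaps.
Each is the final Saturday of its month — Jan 30 2021 is past the 28th, so '4th Saturday' doesn't fit.
Last Saturday of March 2021: Mar 27 2021.
Last Saturday of April 2021: Apr 24 2021.
May 2021 ends with Saturday May 29 2021.
June 2021 ends with Saturday Jun 26 2021.
July 2021 ends with Saturday Jul 31 2021.
Last Saturday of August 2021: Aug 28 2021.
Last Saturday of September 2021: Sep 25 2021.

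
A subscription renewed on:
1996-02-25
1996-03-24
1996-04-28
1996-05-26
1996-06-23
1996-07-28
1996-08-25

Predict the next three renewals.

1996-09-22, 1996-10-27, 1996-11-24

Gaps: 28, 35, 28, 28, 35, 28 days — a mix of 28 and 35. Every date is a Sunday.
Each is the 4th Sunday of its month.
September 1996 — 4th Sunday is 1996-09-22.
4th Sunday of October 1996: 1996-10-27.
November 1996 — 4th Sunday is 1996-11-24.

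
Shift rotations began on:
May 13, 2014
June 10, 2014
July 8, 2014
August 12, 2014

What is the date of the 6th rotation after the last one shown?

All dates are Tuesdays, 28, 28, 35 days apart.
Specifically, the 2nd Tuesday of each month.
September 2014 — 2nd Tuesday is September 9, 2014.
2nd Tuesday of October 2014: October 14, 2014.
2nd Tuesday of November 2014: November 11, 2014.
December 2014 — 2nd Tuesday is December 9, 2014.
2nd Tuesday of January 2015: January 13, 2015.
2nd Tuesday of February 2015: February 10, 2015.

February 10, 2015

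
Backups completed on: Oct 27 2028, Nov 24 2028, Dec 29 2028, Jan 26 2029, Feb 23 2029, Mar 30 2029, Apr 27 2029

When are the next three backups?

Every date is a Friday; gaps 28, 35, 28, 28, 35, 28 days.
Each is the last Friday of its month (at least one falls on the 29th or later, ruling out '4th Friday').
May 2029 ends with Friday May 25 2029.
June 2029 ends with Friday Jun 29 2029.
Last Friday of July 2029: Jul 27 2029.

May 25 2029, Jun 29 2029, Jul 27 2029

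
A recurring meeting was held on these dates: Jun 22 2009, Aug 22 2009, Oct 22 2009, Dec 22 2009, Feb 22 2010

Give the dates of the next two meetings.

Each date is the 22nd; the gaps (61, 61, 61, 62) track the month lengths.
The rule is the 22nd of every 2 months.
April 2010: Apr 22 2010.
June 2010: Jun 22 2010.

Apr 22 2010, Jun 22 2010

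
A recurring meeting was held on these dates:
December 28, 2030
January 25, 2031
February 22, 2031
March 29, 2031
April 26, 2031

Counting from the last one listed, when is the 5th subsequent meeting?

September 27, 2031

All Saturdays; the gaps (28, 28, 35, 28) vary with month length.
This is the last Saturday of each month.
Last Saturday of May 2031: May 31, 2031.
June 2031 ends with Saturday June 28, 2031.
Last Saturday of July 2031: July 26, 2031.
Last Saturday of August 2031: August 30, 2031.
Last Saturday of September 2031: September 27, 2031.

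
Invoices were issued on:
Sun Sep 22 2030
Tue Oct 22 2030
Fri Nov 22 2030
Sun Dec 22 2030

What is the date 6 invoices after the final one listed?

The day-of-month is always 22 (30, 31, 30 days between events).
So this recurs on the 22nd of each month.
January 2031: Wed Jan 22 2031.
February 2031: Sat Feb 22 2031.
Next: March 2031 → Sat Mar 22 2031.
April 2031: Tue Apr 22 2031.
May 2031: Thu May 22 2031.
June 2031: Sun Jun 22 2031.

Sun Jun 22 2031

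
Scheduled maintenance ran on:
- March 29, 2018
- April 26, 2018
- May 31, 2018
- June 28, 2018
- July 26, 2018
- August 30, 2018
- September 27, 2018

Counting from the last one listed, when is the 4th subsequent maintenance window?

All Thursdays; the gaps (28, 35, 28, 28, 35, 28) vary with month length.
This is the last Thursday of each month.
Last Thursday of October 2018: October 25, 2018.
November 2018 ends with Thursday November 29, 2018.
Last Thursday of December 2018: December 27, 2018.
January 2019 ends with Thursday January 31, 2019.

January 31, 2019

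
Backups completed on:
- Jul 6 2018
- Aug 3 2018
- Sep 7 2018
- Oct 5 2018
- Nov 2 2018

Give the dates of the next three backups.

These are Fridays at 28- or 35-day spacing (28, 35, 28, 28).
The pattern: 1st Friday of the month.
December 2018 — 1st Friday is Dec 7 2018.
1st Friday of January 2019: Jan 4 2019.
February 2019 — 1st Friday is Feb 1 2019.

Dec 7 2018, Jan 4 2019, Feb 1 2019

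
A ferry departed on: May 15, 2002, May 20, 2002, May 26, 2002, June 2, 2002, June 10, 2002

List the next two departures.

The spacing grows by 1 each time: 5, 6, 7, 8 days.
Next gap: 9 days. June 10, 2002 + 9 days = June 19, 2002.
Next gap: 10 days. June 19, 2002 + 10 days = June 29, 2002.

June 19, 2002; June 29, 2002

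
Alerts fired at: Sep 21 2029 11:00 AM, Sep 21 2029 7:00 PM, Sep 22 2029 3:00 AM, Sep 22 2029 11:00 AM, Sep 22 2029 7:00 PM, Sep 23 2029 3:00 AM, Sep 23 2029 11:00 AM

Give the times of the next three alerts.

Sep 23 2029 7:00 PM, Sep 24 2029 3:00 AM, Sep 24 2029 11:00 AM

The interval is a steady 8 hours (8, 8, 8, 8, 8, 8).
Sep 23 2029 11:00 AM + 8 h = Sep 23 2029 7:00 PM.
Sep 23 2029 7:00 PM + 8 h = Sep 24 2029 3:00 AM.
Sep 24 2029 3:00 AM + 8 h = Sep 24 2029 11:00 AM.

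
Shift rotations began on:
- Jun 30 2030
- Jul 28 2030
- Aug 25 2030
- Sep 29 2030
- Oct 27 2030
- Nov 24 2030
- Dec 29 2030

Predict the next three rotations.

Jan 26 2031, Feb 23 2031, Mar 30 2031

All Sundays; the gaps (28, 28, 35, 28, 28, 35) vary with month length.
This is the last Sunday of each month.
January 2031 ends with Sunday Jan 26 2031.
February 2031 ends with Sunday Feb 23 2031.
Last Sunday of March 2031: Mar 30 2031.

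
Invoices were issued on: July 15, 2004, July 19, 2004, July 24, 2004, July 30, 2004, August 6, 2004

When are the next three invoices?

August 14, 2004; August 23, 2004; September 2, 2004

Gaps: 4, 5, 6, 7 days — each gap is 1 larger than the previous one.
Next gap: 8 days. August 6, 2004 + 8 days = August 14, 2004.
Next gap: 9 days. August 14, 2004 + 9 days = August 23, 2004.
Next gap: 10 days. August 23, 2004 + 10 days = September 2, 2004.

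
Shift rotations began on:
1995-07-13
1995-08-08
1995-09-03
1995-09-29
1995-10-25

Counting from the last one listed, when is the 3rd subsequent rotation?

1996-01-11

Gaps between consecutive events: 26, 26, 26, 26 days — a constant 26-day interval.
1995-10-25 + 26 days = 1995-11-20.
1995-11-20 + 26 days = 1995-12-16.
1995-12-16 + 26 days = 1996-01-11.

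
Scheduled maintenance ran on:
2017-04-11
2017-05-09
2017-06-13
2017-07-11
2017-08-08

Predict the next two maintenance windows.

2017-09-12, 2017-10-10

These are Tuesdays at 28- or 35-day spacing (28, 35, 28, 28).
The pattern: 2nd Tuesday of the month.
2nd Tuesday of September 2017: 2017-09-12.
October 2017 — 2nd Tuesday is 2017-10-10.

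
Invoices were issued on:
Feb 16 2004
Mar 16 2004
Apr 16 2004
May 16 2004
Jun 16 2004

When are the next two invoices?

Each date is the 16th; the gaps (29, 31, 30, 31) track the month lengths.
The rule is the 16th of each month.
July 2004: Jul 16 2004.
Next: August 2004 → Aug 16 2004.

Jul 16 2004, Aug 16 2004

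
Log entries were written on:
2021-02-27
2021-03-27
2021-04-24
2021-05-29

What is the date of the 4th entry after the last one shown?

2021-09-25

All Saturdays; the gaps (28, 28, 35) vary with month length.
This is the last Saturday of each month.
Last Saturday of June 2021: 2021-06-26.
Last Saturday of July 2021: 2021-07-31.
August 2021 ends with Saturday 2021-08-28.
September 2021 ends with Saturday 2021-09-25.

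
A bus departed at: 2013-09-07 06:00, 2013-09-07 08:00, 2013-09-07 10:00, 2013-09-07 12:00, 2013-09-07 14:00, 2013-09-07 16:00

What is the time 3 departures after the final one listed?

The interval is a steady 2 hours (2, 2, 2, 2, 2).
2013-09-07 16:00 + 2 h = 2013-09-07 18:00.
2013-09-07 18:00 + 2 h = 2013-09-07 20:00.
2013-09-07 20:00 + 2 h = 2013-09-07 22:00.

2013-09-07 22:00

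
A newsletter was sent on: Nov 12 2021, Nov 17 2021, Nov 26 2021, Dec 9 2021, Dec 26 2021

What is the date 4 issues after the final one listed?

Gaps: 5, 9, 13, 17 days — each gap is 4 larger than the previous one.
Next gap: 21 days. Dec 26 2021 + 21 days = Jan 16 2022.
Next gap: 25 days. Jan 16 2022 + 25 days = Feb 10 2022.
Next gap: 29 days. Feb 10 2022 + 29 days = Mar 11 2022.
Next gap: 33 days. Mar 11 2022 + 33 days = Apr 13 2022.

Apr 13 2022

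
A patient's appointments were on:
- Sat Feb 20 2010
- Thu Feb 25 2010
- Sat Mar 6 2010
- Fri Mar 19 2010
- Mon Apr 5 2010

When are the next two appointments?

Mon Apr 26 2010, Fri May 21 2010

Gaps: 5, 9, 13, 17 days — each gap is 4 larger than the previous one.
Next gap: 21 days. Mon Apr 5 2010 + 21 days = Mon Apr 26 2010.
Next gap: 25 days. Mon Apr 26 2010 + 25 days = Fri May 21 2010.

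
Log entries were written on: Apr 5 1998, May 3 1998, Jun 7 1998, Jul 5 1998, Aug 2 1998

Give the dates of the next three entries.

All dates are Sundays, 28, 35, 28, 28 days apart.
Specifically, the 1st Sunday of each month.
1st Sunday of September 1998: Sep 6 1998.
1st Sunday of October 1998: Oct 4 1998.
November 1998 — 1st Sunday is Nov 1 1998.

Sep 6 1998, Oct 4 1998, Nov 1 1998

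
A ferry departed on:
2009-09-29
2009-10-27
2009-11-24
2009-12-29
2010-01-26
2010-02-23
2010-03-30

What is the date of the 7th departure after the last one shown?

2010-10-26

These are Tuesdays with 28, 28, 35, 28, 28, 35-day gaps.
Each is the final Tuesday of its month — 2009-09-29 is past the 28th, so '4th Tuesday' doesn't fit.
April 2010 ends with Tuesday 2010-04-27.
Last Tuesday of May 2010: 2010-05-25.
Last Tuesday of June 2010: 2010-06-29.
July 2010 ends with Tuesday 2010-07-27.
August 2010 ends with Tuesday 2010-08-31.
Last Tuesday of September 2010: 2010-09-28.
October 2010 ends with Tuesday 2010-10-26.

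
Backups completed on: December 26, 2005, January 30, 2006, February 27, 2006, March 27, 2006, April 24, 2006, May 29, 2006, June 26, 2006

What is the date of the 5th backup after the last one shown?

Every date is a Monday; gaps 35, 28, 28, 28, 35, 28 days.
Each is the last Monday of its month (at least one falls on the 29th or later, ruling out '4th Monday').
July 2006 ends with Monday July 31, 2006.
August 2006 ends with Monday August 28, 2006.
September 2006 ends with Monday September 25, 2006.
October 2006 ends with Monday October 30, 2006.
November 2006 ends with Monday November 27, 2006.

November 27, 2006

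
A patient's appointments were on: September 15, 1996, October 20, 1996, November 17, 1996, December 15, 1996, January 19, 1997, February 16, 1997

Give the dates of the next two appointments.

March 16, 1997; April 20, 1997

These are Sundays at 28- or 35-day spacing (35, 28, 28, 35, 28).
The pattern: 3rd Sunday of the month.
March 1997 — 3rd Sunday is March 16, 1997.
3rd Sunday of April 1997: April 20, 1997.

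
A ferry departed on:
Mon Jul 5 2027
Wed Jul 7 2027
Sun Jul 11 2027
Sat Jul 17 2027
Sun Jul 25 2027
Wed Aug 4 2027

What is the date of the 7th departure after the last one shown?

Wed Dec 8 2027

The spacing grows by 2 each time: 2, 4, 6, 8, 10 days.
Next gap: 12 days. Wed Aug 4 2027 + 12 days = Mon Aug 16 2027.
Next gap: 14 days. Mon Aug 16 2027 + 14 days = Mon Aug 30 2027.
Next gap: 16 days. Mon Aug 30 2027 + 16 days = Wed Sep 15 2027.
Next gap: 18 days. Wed Sep 15 2027 + 18 days = Sun Oct 3 2027.
Next gap: 20 days. Sun Oct 3 2027 + 20 days = Sat Oct 23 2027.
Next gap: 22 days. Sat Oct 23 2027 + 22 days = Sun Nov 14 2027.
Next gap: 24 days. Sun Nov 14 2027 + 24 days = Wed Dec 8 2027.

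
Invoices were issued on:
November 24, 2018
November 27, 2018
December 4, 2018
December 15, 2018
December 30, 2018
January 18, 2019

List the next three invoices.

Gaps: 3, 7, 11, 15, 19 days — each gap is 4 larger than the previous one.
Next gap: 23 days. January 18, 2019 + 23 days = February 10, 2019.
Next gap: 27 days. February 10, 2019 + 27 days = March 9, 2019.
Next gap: 31 days. March 9, 2019 + 31 days = April 9, 2019.

February 10, 2019; March 9, 2019; April 9, 2019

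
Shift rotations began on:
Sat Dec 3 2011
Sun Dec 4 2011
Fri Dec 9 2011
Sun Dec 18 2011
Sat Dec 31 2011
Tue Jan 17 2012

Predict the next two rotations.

Tue Feb 7 2012, Sat Mar 3 2012

The spacing grows by 4 each time: 1, 5, 9, 13, 17 days.
Next gap: 21 days. Tue Jan 17 2012 + 21 days = Tue Feb 7 2012.
Next gap: 25 days. Tue Feb 7 2012 + 25 days = Sat Mar 3 2012.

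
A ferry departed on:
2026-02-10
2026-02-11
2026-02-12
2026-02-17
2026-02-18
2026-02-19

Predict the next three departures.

Every event lands on a Tuesday or Wednesday or Thursday (gaps cycle 1, 1, 5, 1, 1).
So the schedule is: every Tuesday, Wednesday and Thursday.
Next Tuesday: 2026-02-24.
Next Wednesday: 2026-02-25.
The following Thursday is 2026-02-26.

2026-02-24, 2026-02-25, 2026-02-26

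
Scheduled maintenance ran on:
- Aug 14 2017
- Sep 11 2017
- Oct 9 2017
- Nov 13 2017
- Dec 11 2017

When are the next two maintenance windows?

Jan 8 2018, Feb 12 2018

These are Mondays at 28- or 35-day spacing (28, 28, 35, 28).
The pattern: 2nd Monday of the month.
2nd Monday of January 2018: Jan 8 2018.
February 2018 — 2nd Monday is Feb 12 2018.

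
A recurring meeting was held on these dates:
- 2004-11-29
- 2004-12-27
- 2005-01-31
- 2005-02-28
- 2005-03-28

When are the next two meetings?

All Mondays; the gaps (28, 35, 28, 28) vary with month length.
This is the last Monday of each month.
April 2005 ends with Monday 2005-04-25.
Last Monday of May 2005: 2005-05-30.

2005-04-25, 2005-05-30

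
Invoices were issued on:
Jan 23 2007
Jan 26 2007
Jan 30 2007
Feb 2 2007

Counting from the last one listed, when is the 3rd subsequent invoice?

Feb 13 2007

Gaps: 3, 4, 3 days — not constant, but cyclic with period 2.
The events fall on every Tuesday and Friday.
Next Tuesday: Feb 6 2007.
Next Friday: Feb 9 2007.
The following Tuesday is Feb 13 2007.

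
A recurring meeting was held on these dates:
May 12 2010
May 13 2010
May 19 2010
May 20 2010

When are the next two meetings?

Every event lands on a Wednesday or Thursday (gaps cycle 1, 6, 1).
So the schedule is: every Wednesday and Thursday.
Next Wednesday: May 26 2010.
Next Thursday: May 27 2010.

May 26 2010, May 27 2010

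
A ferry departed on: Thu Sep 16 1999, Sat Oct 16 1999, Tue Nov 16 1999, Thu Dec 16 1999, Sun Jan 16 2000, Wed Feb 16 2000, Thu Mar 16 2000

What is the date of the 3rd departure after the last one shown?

Fri Jun 16 2000

Gaps: 30, 31, 30, 31, 31, 29 days — not constant. Every event is on the 16th of the month.
Pattern: the 16th of each month.
Next: April 2000 → Sun Apr 16 2000.
Next: May 2000 → Tue May 16 2000.
Next: June 2000 → Fri Jun 16 2000.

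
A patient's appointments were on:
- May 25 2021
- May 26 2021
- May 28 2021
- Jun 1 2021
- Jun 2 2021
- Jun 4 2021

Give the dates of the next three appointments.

Jun 8 2021, Jun 9 2021, Jun 11 2021

Gaps: 1, 2, 4, 1, 2 days — not constant, but cyclic with period 3.
The events fall on every Tuesday, Wednesday and Friday.
The following Tuesday is Jun 8 2021.
Next Wednesday: Jun 9 2021.
Next Friday: Jun 11 2021.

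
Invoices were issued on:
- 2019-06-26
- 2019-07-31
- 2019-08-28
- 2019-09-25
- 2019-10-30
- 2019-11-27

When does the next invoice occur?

2019-12-25

These are Wednesdays with 35, 28, 28, 35, 28-day gaps.
Each is the final Wednesday of its month — 2019-07-31 is past the 28th, so '4th Wednesday' doesn't fit.
December 2019 ends with Wednesday 2019-12-25.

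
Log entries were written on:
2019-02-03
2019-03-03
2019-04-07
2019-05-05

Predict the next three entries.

2019-06-02, 2019-07-07, 2019-08-04

All dates are Sundays, 28, 35, 28 days apart.
Specifically, the 1st Sunday of each month.
June 2019 — 1st Sunday is 2019-06-02.
July 2019 — 1st Sunday is 2019-07-07.
1st Sunday of August 2019: 2019-08-04.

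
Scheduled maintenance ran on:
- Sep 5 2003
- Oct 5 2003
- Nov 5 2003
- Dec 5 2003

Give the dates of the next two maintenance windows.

Jan 5 2004, Feb 5 2004

Gaps: 30, 31, 30 days — not constant. Every event is on the 5th of the month.
Pattern: the 5th of each month.
January 2004: Jan 5 2004.
February 2004: Feb 5 2004.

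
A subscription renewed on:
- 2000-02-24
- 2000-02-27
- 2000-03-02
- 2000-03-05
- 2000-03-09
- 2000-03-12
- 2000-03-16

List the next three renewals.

The gap pattern 3, 4, 3, 4, 3, 4 repeats every 2 events.
These are the Thursdays and Sundays of each week.
The following Sunday is 2000-03-19.
Next Thursday: 2000-03-23.
Next Sunday: 2000-03-26.

2000-03-19, 2000-03-23, 2000-03-26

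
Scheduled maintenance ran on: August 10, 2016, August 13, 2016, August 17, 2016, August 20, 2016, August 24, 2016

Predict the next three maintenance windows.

Every event lands on a Wednesday or Saturday (gaps cycle 3, 4, 3, 4).
So the schedule is: every Wednesday and Saturday.
Next Saturday: August 27, 2016.
The following Wednesday is August 31, 2016.
The following Saturday is September 3, 2016.

August 27, 2016; August 31, 2016; September 3, 2016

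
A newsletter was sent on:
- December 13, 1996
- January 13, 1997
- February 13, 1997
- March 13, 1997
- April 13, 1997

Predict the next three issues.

May 13, 1997; June 13, 1997; July 13, 1997

The day-of-month is always 13 (31, 31, 28, 31 days between events).
So this recurs on the 13th of each month.
Next: May 1997 → May 13, 1997.
Next: June 1997 → June 13, 1997.
Next: July 1997 → July 13, 1997.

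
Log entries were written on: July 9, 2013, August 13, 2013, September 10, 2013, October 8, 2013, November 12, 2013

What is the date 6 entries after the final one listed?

May 13, 2014

All dates are Tuesdays, 35, 28, 28, 35 days apart.
Specifically, the 2nd Tuesday of each month.
2nd Tuesday of December 2013: December 10, 2013.
2nd Tuesday of January 2014: January 14, 2014.
February 2014 — 2nd Tuesday is February 11, 2014.
March 2014 — 2nd Tuesday is March 11, 2014.
April 2014 — 2nd Tuesday is April 8, 2014.
May 2014 — 2nd Tuesday is May 13, 2014.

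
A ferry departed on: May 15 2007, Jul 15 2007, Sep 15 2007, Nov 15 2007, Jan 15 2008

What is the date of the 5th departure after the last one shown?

Nov 15 2008

Gaps: 61, 62, 61, 61 days — not constant. Every event is on the 15th of the month.
Pattern: the 15th of every 2 months.
March 2008: Mar 15 2008.
Next: May 2008 → May 15 2008.
July 2008: Jul 15 2008.
Next: September 2008 → Sep 15 2008.
November 2008: Nov 15 2008.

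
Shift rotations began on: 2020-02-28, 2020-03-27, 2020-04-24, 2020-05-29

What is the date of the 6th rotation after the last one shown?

2020-11-27

Every date is a Friday; gaps 28, 28, 35 days.
Each is the last Friday of its month (at least one falls on the 29th or later, ruling out '4th Friday').
Last Friday of June 2020: 2020-06-26.
July 2020 ends with Friday 2020-07-31.
Last Friday of August 2020: 2020-08-28.
September 2020 ends with Friday 2020-09-25.
October 2020 ends with Friday 2020-10-30.
Last Friday of November 2020: 2020-11-27.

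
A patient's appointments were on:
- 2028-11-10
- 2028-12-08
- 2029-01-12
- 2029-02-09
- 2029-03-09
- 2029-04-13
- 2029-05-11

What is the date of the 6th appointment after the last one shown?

2029-11-09

These are Fridays at 28- or 35-day spacing (28, 35, 28, 28, 35, 28).
The pattern: 2nd Friday of the month.
June 2029 — 2nd Friday is 2029-06-08.
July 2029 — 2nd Friday is 2029-07-13.
August 2029 — 2nd Friday is 2029-08-10.
2nd Friday of September 2029: 2029-09-14.
2nd Friday of October 2029: 2029-10-12.
November 2029 — 2nd Friday is 2029-11-09.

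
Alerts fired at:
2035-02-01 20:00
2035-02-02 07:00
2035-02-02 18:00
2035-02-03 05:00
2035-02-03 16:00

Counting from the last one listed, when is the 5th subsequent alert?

Spacing: 11, 11, 11, 11 h — constant 11 h.
2035-02-03 16:00 + 11 h = 2035-02-04 03:00.
2035-02-04 03:00 + 11 h = 2035-02-04 14:00.
2035-02-04 14:00 + 11 h = 2035-02-05 01:00.
2035-02-05 01:00 + 11 h = 2035-02-05 12:00.
2035-02-05 12:00 + 11 h = 2035-02-05 23:00.

2035-02-05 23:00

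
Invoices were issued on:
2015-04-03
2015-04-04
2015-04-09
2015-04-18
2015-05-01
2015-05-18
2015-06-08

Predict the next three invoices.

Intervals are 1, 5, 9, 13, 17, 21 days — an arithmetic progression with common difference 4.
Next gap: 25 days. 2015-06-08 + 25 days = 2015-07-03.
Next gap: 29 days. 2015-07-03 + 29 days = 2015-08-01.
Next gap: 33 days. 2015-08-01 + 33 days = 2015-09-03.

2015-07-03, 2015-08-01, 2015-09-03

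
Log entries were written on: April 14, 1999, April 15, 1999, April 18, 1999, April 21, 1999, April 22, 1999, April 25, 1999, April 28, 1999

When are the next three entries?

April 29, 1999; May 2, 1999; May 5, 1999

Every event lands on a Wednesday or Thursday or Sunday (gaps cycle 1, 3, 3, 1, 3, 3).
So the schedule is: every Wednesday, Thursday and Sunday.
The following Thursday is April 29, 1999.
The following Sunday is May 2, 1999.
The following Wednesday is May 5, 1999.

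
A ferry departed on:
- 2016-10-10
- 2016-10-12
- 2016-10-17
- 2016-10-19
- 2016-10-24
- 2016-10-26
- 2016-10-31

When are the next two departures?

Gaps: 2, 5, 2, 5, 2, 5 days — not constant, but cyclic with period 2.
The events fall on every Monday and Wednesday.
Next Wednesday: 2016-11-02.
The following Monday is 2016-11-07.

2016-11-02, 2016-11-07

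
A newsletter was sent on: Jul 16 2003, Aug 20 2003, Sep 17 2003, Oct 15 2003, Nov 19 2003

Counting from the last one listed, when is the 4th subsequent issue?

Gaps: 35, 28, 28, 35 days — a mix of 28 and 35. Every date is a Wednesday.
Each is the 3rd Wednesday of its month.
December 2003 — 3rd Wednesday is Dec 17 2003.
January 2004 — 3rd Wednesday is Jan 21 2004.
3rd Wednesday of February 2004: Feb 18 2004.
3rd Wednesday of March 2004: Mar 17 2004.

Mar 17 2004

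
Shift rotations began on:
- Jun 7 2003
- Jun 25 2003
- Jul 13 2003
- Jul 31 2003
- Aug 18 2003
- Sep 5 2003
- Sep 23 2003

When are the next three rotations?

Oct 11 2003, Oct 29 2003, Nov 16 2003

Every event comes 18 days after the last (18, 18, 18, 18, 18, 18).
Sep 23 2003 + 18 days = Oct 11 2003.
Oct 11 2003 + 18 days = Oct 29 2003.
Oct 29 2003 + 18 days = Nov 16 2003.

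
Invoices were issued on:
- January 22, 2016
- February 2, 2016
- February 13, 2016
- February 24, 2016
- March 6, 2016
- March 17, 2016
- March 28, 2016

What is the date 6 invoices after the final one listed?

Every event comes 11 days after the last (11, 11, 11, 11, 11, 11).
March 28, 2016 + 11 days = April 8, 2016.
April 8, 2016 + 11 days = April 19, 2016.
April 19, 2016 + 11 days = April 30, 2016.
April 30, 2016 + 11 days = May 11, 2016.
May 11, 2016 + 11 days = May 22, 2016.
May 22, 2016 + 11 days = June 2, 2016.

June 2, 2016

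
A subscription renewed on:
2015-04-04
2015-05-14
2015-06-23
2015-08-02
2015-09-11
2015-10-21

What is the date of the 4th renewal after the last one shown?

The spacing is 40, 40, 40, 40, 40 days — always 40 days.
2015-10-21 + 40 days = 2015-11-30.
2015-11-30 + 40 days = 2016-01-09.
2016-01-09 + 40 days = 2016-02-18.
2016-02-18 + 40 days = 2016-03-29.

2016-03-29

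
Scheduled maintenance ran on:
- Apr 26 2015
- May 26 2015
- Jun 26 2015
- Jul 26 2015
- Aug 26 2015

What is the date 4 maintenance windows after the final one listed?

Gaps: 30, 31, 30, 31 days — not constant. Every event is on the 26th of the month.
Pattern: the 26th of each month.
Next: September 2015 → Sep 26 2015.
Next: October 2015 → Oct 26 2015.
November 2015: Nov 26 2015.
Next: December 2015 → Dec 26 2015.

Dec 26 2015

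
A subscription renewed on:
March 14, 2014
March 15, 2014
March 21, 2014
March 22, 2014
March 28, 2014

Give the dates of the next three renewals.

The gap pattern 1, 6, 1, 6 repeats every 2 events.
These are the Fridays and Saturdays of each week.
The following Saturday is March 29, 2014.
The following Friday is April 4, 2014.
Next Saturday: April 5, 2014.

March 29, 2014; April 4, 2014; April 5, 2014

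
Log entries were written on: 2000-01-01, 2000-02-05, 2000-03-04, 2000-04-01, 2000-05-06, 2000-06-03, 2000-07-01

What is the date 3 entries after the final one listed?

All dates are Saturdays, 35, 28, 28, 35, 28, 28 days apart.
Specifically, the 1st Saturday of each month.
August 2000 — 1st Saturday is 2000-08-05.
September 2000 — 1st Saturday is 2000-09-02.
October 2000 — 1st Saturday is 2000-10-07.

2000-10-07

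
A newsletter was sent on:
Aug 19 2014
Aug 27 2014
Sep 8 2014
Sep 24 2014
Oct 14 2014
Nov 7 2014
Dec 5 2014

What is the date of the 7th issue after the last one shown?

Oct 9 2015

Intervals are 8, 12, 16, 20, 24, 28 days — an arithmetic progression with common difference 4.
Next gap: 32 days. Dec 5 2014 + 32 days = Jan 6 2015.
Next gap: 36 days. Jan 6 2015 + 36 days = Feb 11 2015.
Next gap: 40 days. Feb 11 2015 + 40 days = Mar 23 2015.
Next gap: 44 days. Mar 23 2015 + 44 days = May 6 2015.
Next gap: 48 days. May 6 2015 + 48 days = Jun 23 2015.
Next gap: 52 days. Jun 23 2015 + 52 days = Aug 14 2015.
Next gap: 56 days. Aug 14 2015 + 56 days = Oct 9 2015.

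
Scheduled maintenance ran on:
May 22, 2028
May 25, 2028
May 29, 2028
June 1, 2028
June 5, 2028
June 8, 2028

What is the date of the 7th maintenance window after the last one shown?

Every event lands on a Monday or Thursday (gaps cycle 3, 4, 3, 4, 3).
So the schedule is: every Monday and Thursday.
The following Monday is June 12, 2028.
The following Thursday is June 15, 2028.
Next Monday: June 19, 2028.
The following Thursday is June 22, 2028.
Next Monday: June 26, 2028.
The following Thursday is June 29, 2028.
The following Monday is July 3, 2028.

July 3, 2028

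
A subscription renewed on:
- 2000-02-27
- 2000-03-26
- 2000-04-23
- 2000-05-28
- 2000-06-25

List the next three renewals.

2000-07-23, 2000-08-27, 2000-09-24

These are Sundays at 28- or 35-day spacing (28, 28, 35, 28).
The pattern: 4th Sunday of the month.
4th Sunday of July 2000: 2000-07-23.
August 2000 — 4th Sunday is 2000-08-27.
September 2000 — 4th Sunday is 2000-09-24.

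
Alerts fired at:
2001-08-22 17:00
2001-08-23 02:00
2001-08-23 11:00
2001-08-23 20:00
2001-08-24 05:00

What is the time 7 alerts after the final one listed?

2001-08-26 20:00

Spacing: 9, 9, 9, 9 h — constant 9 h.
2001-08-24 05:00 + 9 h = 2001-08-24 14:00.
2001-08-24 14:00 + 9 h = 2001-08-24 23:00.
2001-08-24 23:00 + 9 h = 2001-08-25 08:00.
2001-08-25 08:00 + 9 h = 2001-08-25 17:00.
2001-08-25 17:00 + 9 h = 2001-08-26 02:00.
2001-08-26 02:00 + 9 h = 2001-08-26 11:00.
2001-08-26 11:00 + 9 h = 2001-08-26 20:00.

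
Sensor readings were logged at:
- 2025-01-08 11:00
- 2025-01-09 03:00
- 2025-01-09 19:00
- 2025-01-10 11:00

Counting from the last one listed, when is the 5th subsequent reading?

The interval is a steady 16 hours (16, 16, 16).
2025-01-10 11:00 + 16 h = 2025-01-11 03:00.
2025-01-11 03:00 + 16 h = 2025-01-11 19:00.
2025-01-11 19:00 + 16 h = 2025-01-12 11:00.
2025-01-12 11:00 + 16 h = 2025-01-13 03:00.
2025-01-13 03:00 + 16 h = 2025-01-13 19:00.

2025-01-13 19:00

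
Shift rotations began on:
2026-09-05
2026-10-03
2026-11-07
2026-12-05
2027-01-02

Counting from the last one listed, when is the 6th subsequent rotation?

2027-07-03

These are Saturdays at 28- or 35-day spacing (28, 35, 28, 28).
The pattern: 1st Saturday of the month.
February 2027 — 1st Saturday is 2027-02-06.
1st Saturday of March 2027: 2027-03-06.
1st Saturday of April 2027: 2027-04-03.
1st Saturday of May 2027: 2027-05-01.
1st Saturday of June 2027: 2027-06-05.
July 2027 — 1st Saturday is 2027-07-03.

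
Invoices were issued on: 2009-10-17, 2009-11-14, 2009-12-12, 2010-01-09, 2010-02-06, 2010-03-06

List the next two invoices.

The spacing is 28, 28, 28, 28, 28 days — always 28 days.
2010-03-06 + 28 days = 2010-04-03.
2010-04-03 + 28 days = 2010-05-01.

2010-04-03, 2010-05-01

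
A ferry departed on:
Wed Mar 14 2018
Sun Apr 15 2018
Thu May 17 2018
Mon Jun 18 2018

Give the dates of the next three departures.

Every event comes 32 days after the last (32, 32, 32).
Mon Jun 18 2018 + 32 days = Fri Jul 20 2018.
Fri Jul 20 2018 + 32 days = Tue Aug 21 2018.
Tue Aug 21 2018 + 32 days = Sat Sep 22 2018.

Fri Jul 20 2018, Tue Aug 21 2018, Sat Sep 22 2018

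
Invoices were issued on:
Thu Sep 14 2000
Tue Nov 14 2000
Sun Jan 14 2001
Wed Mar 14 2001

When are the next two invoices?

Gaps: 61, 61, 59 days — not constant. Every event is on the 14th of the month.
Pattern: the 14th of every 2 months.
Next: May 2001 → Mon May 14 2001.
Next: July 2001 → Sat Jul 14 2001.

Mon May 14 2001, Sat Jul 14 2001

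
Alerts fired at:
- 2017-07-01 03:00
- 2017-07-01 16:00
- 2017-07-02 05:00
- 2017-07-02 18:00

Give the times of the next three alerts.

Spacing: 13, 13, 13 h — constant 13 h.
2017-07-02 18:00 + 13 h = 2017-07-03 07:00.
2017-07-03 07:00 + 13 h = 2017-07-03 20:00.
2017-07-03 20:00 + 13 h = 2017-07-04 09:00.

2017-07-03 07:00, 2017-07-03 20:00, 2017-07-04 09:00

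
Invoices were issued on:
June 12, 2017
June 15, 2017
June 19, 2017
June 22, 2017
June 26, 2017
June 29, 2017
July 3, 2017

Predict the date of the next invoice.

Gaps: 3, 4, 3, 4, 3, 4 days — not constant, but cyclic with period 2.
The events fall on every Monday and Thursday.
Next Thursday: July 6, 2017.

July 6, 2017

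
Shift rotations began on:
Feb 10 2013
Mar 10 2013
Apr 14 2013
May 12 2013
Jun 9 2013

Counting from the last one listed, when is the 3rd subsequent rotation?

Sep 8 2013

These are Sundays at 28- or 35-day spacing (28, 35, 28, 28).
The pattern: 2nd Sunday of the month.
2nd Sunday of July 2013: Jul 14 2013.
2nd Sunday of August 2013: Aug 11 2013.
2nd Sunday of September 2013: Sep 8 2013.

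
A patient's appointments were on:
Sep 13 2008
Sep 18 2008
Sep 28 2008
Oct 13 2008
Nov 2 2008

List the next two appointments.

Intervals are 5, 10, 15, 20 days — an arithmetic progression with common difference 5.
Next gap: 25 days. Nov 2 2008 + 25 days = Nov 27 2008.
Next gap: 30 days. Nov 27 2008 + 30 days = Dec 27 2008.

Nov 27 2008, Dec 27 2008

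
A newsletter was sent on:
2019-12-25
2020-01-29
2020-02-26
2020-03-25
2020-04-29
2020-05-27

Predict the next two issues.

All Wednesdays; the gaps (35, 28, 28, 35, 28) vary with month length.
This is the last Wednesday of each month.
Last Wednesday of June 2020: 2020-06-24.
July 2020 ends with Wednesday 2020-07-29.

2020-06-24, 2020-07-29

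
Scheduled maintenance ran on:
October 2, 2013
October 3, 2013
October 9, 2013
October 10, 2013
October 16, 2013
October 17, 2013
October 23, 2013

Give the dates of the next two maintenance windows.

October 24, 2013; October 30, 2013

The gap pattern 1, 6, 1, 6, 1, 6 repeats every 2 events.
These are the Wednesdays and Thursdays of each week.
Next Thursday: October 24, 2013.
The following Wednesday is October 30, 2013.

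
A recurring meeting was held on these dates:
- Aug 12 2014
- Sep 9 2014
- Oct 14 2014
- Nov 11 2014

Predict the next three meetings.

Gaps: 28, 35, 28 days — a mix of 28 and 35. Every date is a Tuesday.
Each is the 2nd Tuesday of its month.
December 2014 — 2nd Tuesday is Dec 9 2014.
2nd Tuesday of January 2015: Jan 13 2015.
February 2015 — 2nd Tuesday is Feb 10 2015.

Dec 9 2014, Jan 13 2015, Feb 10 2015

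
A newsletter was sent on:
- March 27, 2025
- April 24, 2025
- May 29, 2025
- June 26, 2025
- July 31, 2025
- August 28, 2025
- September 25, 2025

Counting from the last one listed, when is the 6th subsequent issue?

March 26, 2026

All Thursdays; the gaps (28, 35, 28, 35, 28, 28) vary with month length.
This is the last Thursday of each month.
Last Thursday of October 2025: October 30, 2025.
November 2025 ends with Thursday November 27, 2025.
Last Thursday of December 2025: December 25, 2025.
Last Thursday of January 2026: January 29, 2026.
February 2026 ends with Thursday February 26, 2026.
March 2026 ends with Thursday March 26, 2026.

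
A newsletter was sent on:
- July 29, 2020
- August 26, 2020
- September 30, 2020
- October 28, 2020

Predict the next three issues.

November 25, 2020; December 30, 2020; January 27, 2021

Every date is a Wednesday; gaps 28, 35, 28 days.
Each is the last Wednesday of its month (at least one falls on the 29th or later, ruling out '4th Wednesday').
Last Wednesday of November 2020: November 25, 2020.
Last Wednesday of December 2020: December 30, 2020.
January 2021 ends with Wednesday January 27, 2021.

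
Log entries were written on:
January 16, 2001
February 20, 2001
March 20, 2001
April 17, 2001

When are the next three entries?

May 15, 2001; June 19, 2001; July 17, 2001

These are Tuesdays at 28- or 35-day spacing (35, 28, 28).
The pattern: 3rd Tuesday of the month.
3rd Tuesday of May 2001: May 15, 2001.
3rd Tuesday of June 2001: June 19, 2001.
July 2001 — 3rd Tuesday is July 17, 2001.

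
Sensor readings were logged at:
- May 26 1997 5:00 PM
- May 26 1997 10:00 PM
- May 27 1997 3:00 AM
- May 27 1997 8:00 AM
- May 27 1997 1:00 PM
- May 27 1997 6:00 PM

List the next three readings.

May 27 1997 11:00 PM, May 28 1997 4:00 AM, May 28 1997 9:00 AM

Gaps: 5, 5, 5, 5, 5 hours — each event is 5 hours after the previous one.
May 27 1997 6:00 PM + 5 h = May 27 1997 11:00 PM.
May 27 1997 11:00 PM + 5 h = May 28 1997 4:00 AM.
May 28 1997 4:00 AM + 5 h = May 28 1997 9:00 AM.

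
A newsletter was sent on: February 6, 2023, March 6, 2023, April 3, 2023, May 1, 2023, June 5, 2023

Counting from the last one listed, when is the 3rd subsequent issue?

September 4, 2023

Gaps: 28, 28, 28, 35 days — a mix of 28 and 35. Every date is a Monday.
Each is the 1st Monday of its month.
July 2023 — 1st Monday is July 3, 2023.
August 2023 — 1st Monday is August 7, 2023.
September 2023 — 1st Monday is September 4, 2023.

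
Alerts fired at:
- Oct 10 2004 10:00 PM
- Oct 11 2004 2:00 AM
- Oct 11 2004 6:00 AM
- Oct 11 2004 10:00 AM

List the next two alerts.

The interval is a steady 4 hours (4, 4, 4).
Oct 11 2004 10:00 AM + 4 h = Oct 11 2004 2:00 PM.
Oct 11 2004 2:00 PM + 4 h = Oct 11 2004 6:00 PM.

Oct 11 2004 2:00 PM, Oct 11 2004 6:00 PM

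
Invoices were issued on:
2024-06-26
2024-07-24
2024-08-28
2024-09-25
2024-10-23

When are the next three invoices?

2024-11-27, 2024-12-25, 2025-01-22

Gaps: 28, 35, 28, 28 days — a mix of 28 and 35. Every date is a Wednesday.
Each is the 4th Wednesday of its month.
4th Wednesday of November 2024: 2024-11-27.
December 2024 — 4th Wednesday is 2024-12-25.
4th Wednesday of January 2025: 2025-01-22.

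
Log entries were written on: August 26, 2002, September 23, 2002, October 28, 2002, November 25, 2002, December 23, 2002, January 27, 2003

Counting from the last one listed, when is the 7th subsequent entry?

These are Mondays at 28- or 35-day spacing (28, 35, 28, 28, 35).
The pattern: 4th Monday of the month.
4th Monday of February 2003: February 24, 2003.
March 2003 — 4th Monday is March 24, 2003.
April 2003 — 4th Monday is April 28, 2003.
4th Monday of May 2003: May 26, 2003.
June 2003 — 4th Monday is June 23, 2003.
4th Monday of July 2003: July 28, 2003.
4th Monday of August 2003: August 25, 2003.

August 25, 2003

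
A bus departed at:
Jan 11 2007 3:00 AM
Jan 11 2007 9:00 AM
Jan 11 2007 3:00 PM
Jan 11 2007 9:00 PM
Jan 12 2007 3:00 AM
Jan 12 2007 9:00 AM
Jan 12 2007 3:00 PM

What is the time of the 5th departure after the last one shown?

Jan 13 2007 9:00 PM

Gaps: 6, 6, 6, 6, 6, 6 hours — each event is 6 hours after the previous one.
Jan 12 2007 3:00 PM + 6 h = Jan 12 2007 9:00 PM.
Jan 12 2007 9:00 PM + 6 h = Jan 13 2007 3:00 AM.
Jan 13 2007 3:00 AM + 6 h = Jan 13 2007 9:00 AM.
Jan 13 2007 9:00 AM + 6 h = Jan 13 2007 3:00 PM.
Jan 13 2007 3:00 PM + 6 h = Jan 13 2007 9:00 PM.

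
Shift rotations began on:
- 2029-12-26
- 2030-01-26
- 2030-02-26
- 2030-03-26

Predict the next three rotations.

Gaps: 31, 31, 28 days — not constant. Every event is on the 26th of the month.
Pattern: the 26th of each month.
Next: April 2030 → 2030-04-26.
May 2030: 2030-05-26.
Next: June 2030 → 2030-06-26.

2030-04-26, 2030-05-26, 2030-06-26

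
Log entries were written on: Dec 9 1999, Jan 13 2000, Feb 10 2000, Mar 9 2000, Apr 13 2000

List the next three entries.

Gaps: 35, 28, 28, 35 days — a mix of 28 and 35. Every date is a Thursday.
Each is the 2nd Thursday of its month.
2nd Thursday of May 2000: May 11 2000.
2nd Thursday of June 2000: Jun 8 2000.
July 2000 — 2nd Thursday is Jul 13 2000.

May 11 2000, Jun 8 2000, Jul 13 2000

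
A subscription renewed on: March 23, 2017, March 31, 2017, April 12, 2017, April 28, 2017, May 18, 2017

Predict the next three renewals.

Intervals are 8, 12, 16, 20 days — an arithmetic progression with common difference 4.
Next gap: 24 days. May 18, 2017 + 24 days = June 11, 2017.
Next gap: 28 days. June 11, 2017 + 28 days = July 9, 2017.
Next gap: 32 days. July 9, 2017 + 32 days = August 10, 2017.

June 11, 2017; July 9, 2017; August 10, 2017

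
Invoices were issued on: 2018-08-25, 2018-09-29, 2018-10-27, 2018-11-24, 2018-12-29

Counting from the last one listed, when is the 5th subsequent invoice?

All Saturdays; the gaps (35, 28, 28, 35) vary with month length.
This is the last Saturday of each month.
January 2019 ends with Saturday 2019-01-26.
February 2019 ends with Saturday 2019-02-23.
Last Saturday of March 2019: 2019-03-30.
Last Saturday of April 2019: 2019-04-27.
May 2019 ends with Saturday 2019-05-25.

2019-05-25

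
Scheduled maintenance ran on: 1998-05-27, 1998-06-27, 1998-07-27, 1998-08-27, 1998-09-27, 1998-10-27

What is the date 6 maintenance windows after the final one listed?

1999-04-27

Each date is the 27th; the gaps (31, 30, 31, 31, 30) track the month lengths.
The rule is the 27th of each month.
November 1998: 1998-11-27.
Next: December 1998 → 1998-12-27.
Next: January 1999 → 1999-01-27.
Next: February 1999 → 1999-02-27.
March 1999: 1999-03-27.
April 1999: 1999-04-27.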